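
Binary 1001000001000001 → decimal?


Positional values:
Bit 0: 1 × 2^0 = 1
Bit 6: 1 × 2^6 = 64
Bit 12: 1 × 2^12 = 4096
Bit 15: 1 × 2^15 = 32768
Sum = 1 + 64 + 4096 + 32768
= 36929


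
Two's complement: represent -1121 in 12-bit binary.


Original: 010001100001
Step 1 - Invert all bits: 101110011110
Step 2 - Add 1: 101110011110 + 1
= 101110011111 (represents -1121)


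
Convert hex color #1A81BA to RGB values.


Hex: #1A81BA
R = 1A₁₆ = 26
G = 81₁₆ = 129
B = BA₁₆ = 186
= RGB(26, 129, 186)


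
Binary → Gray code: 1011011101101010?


Binary: 1011011101101010
Gray code: G = B XOR (B >> 1)
B >> 1 = 0101101110110101
1011011101101010 XOR 0101101110110101:
  1 XOR 0 = 1
  0 XOR 1 = 1
  1 XOR 0 = 1
  1 XOR 1 = 0
  0 XOR 1 = 1
  1 XOR 0 = 1
  1 XOR 1 = 0
  1 XOR 1 = 0
  0 XOR 1 = 1
  1 XOR 0 = 1
  1 XOR 1 = 0
  0 XOR 1 = 1
  1 XOR 0 = 1
  0 XOR 1 = 1
  1 XOR 0 = 1
  0 XOR 1 = 1
= 1110110011011111


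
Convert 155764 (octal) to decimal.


Positional values:
Position 0: 4 × 8^0 = 4
Position 1: 6 × 8^1 = 48
Position 2: 7 × 8^2 = 448
Position 3: 5 × 8^3 = 2560
Position 4: 5 × 8^4 = 20480
Position 5: 1 × 8^5 = 32768
Sum = 4 + 48 + 448 + 2560 + 20480 + 32768
= 56308


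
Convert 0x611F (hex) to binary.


Each hex digit → 4 binary bits:
  6 = 0110
  1 = 0001
  1 = 0001
  F = 1111
Concatenate: 0110 0001 0001 1111
= 0110000100011111


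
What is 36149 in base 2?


Divide by 2 repeatedly:
36149 ÷ 2 = 18074 remainder 1
18074 ÷ 2 = 9037 remainder 0
9037 ÷ 2 = 4518 remainder 1
4518 ÷ 2 = 2259 remainder 0
2259 ÷ 2 = 1129 remainder 1
1129 ÷ 2 = 564 remainder 1
564 ÷ 2 = 282 remainder 0
282 ÷ 2 = 141 remainder 0
141 ÷ 2 = 70 remainder 1
70 ÷ 2 = 35 remainder 0
35 ÷ 2 = 17 remainder 1
17 ÷ 2 = 8 remainder 1
8 ÷ 2 = 4 remainder 0
4 ÷ 2 = 2 remainder 0
2 ÷ 2 = 1 remainder 0
1 ÷ 2 = 0 remainder 1
Reading remainders bottom-up:
= 1000110100110101


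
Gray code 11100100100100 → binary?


Gray code: 11100100100100
MSB stays the same: 1
Each subsequent bit = prev_binary XOR current_gray:
  B[1] = 1 XOR 1 = 0
  B[2] = 0 XOR 1 = 1
  B[3] = 1 XOR 0 = 1
  B[4] = 1 XOR 0 = 1
  B[5] = 1 XOR 1 = 0
  B[6] = 0 XOR 0 = 0
  B[7] = 0 XOR 0 = 0
  B[8] = 0 XOR 1 = 1
  B[9] = 1 XOR 0 = 1
  B[10] = 1 XOR 0 = 1
  B[11] = 1 XOR 1 = 0
  B[12] = 0 XOR 0 = 0
  B[13] = 0 XOR 0 = 0
= 10111000111000 (11832 decimal)


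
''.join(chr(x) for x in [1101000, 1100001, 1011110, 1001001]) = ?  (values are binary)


Codes (binary): 1101000 1100001 1011110 1001001
Per-code ASCII lookup:
  1101000 = 104  (range 97-122: lowercase, 104 - 97 = 7) → 'h'
  1100001 = 97  (range 97-122: lowercase, 97 - 97 = 0) → 'a'
  1011110 = 94  (special character) → '^'
  1001001 = 73  (range 65-90: uppercase, 73 - 65 = 8) → 'I'
= 'ha^I'


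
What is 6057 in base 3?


Divide by 3 repeatedly:
6057 ÷ 3 = 2019 remainder 0
2019 ÷ 3 = 673 remainder 0
673 ÷ 3 = 224 remainder 1
224 ÷ 3 = 74 remainder 2
74 ÷ 3 = 24 remainder 2
24 ÷ 3 = 8 remainder 0
8 ÷ 3 = 2 remainder 2
2 ÷ 3 = 0 remainder 2
Reading remainders bottom-up:
= 22022100


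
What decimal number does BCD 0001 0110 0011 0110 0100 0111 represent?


Each 4-bit group → digit:
  0001 → 1
  0110 → 6
  0011 → 3
  0110 → 6
  0100 → 4
  0111 → 7
= 163647


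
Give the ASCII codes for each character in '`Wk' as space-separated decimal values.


String: '`Wk'  (3 characters)
Per-character ASCII lookup:
  '`': special character: '`' = 96
  'W': uppercase starts at 65: 'W' = 65 + 22 = 87
  'k': lowercase starts at 97: 'k' = 97 + 10 = 107
= 96 87 107


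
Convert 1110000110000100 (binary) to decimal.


Positional values:
Bit 2: 1 × 2^2 = 4
Bit 7: 1 × 2^7 = 128
Bit 8: 1 × 2^8 = 256
Bit 13: 1 × 2^13 = 8192
Bit 14: 1 × 2^14 = 16384
Bit 15: 1 × 2^15 = 32768
Sum = 4 + 128 + 256 + 8192 + 16384 + 32768
= 57732


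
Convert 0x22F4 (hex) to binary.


Each hex digit → 4 binary bits:
  2 = 0010
  2 = 0010
  F = 1111
  4 = 0100
Concatenate: 0010 0010 1111 0100
= 0010001011110100


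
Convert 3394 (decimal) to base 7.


Divide by 7 repeatedly:
3394 ÷ 7 = 484 remainder 6
484 ÷ 7 = 69 remainder 1
69 ÷ 7 = 9 remainder 6
9 ÷ 7 = 1 remainder 2
1 ÷ 7 = 0 remainder 1
Reading remainders bottom-up:
= 12616


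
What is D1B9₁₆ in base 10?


Positional values:
Position 0: 9 × 16^0 = 9 × 1 = 9
Position 1: B × 16^1 = 11 × 16 = 176
Position 2: 1 × 16^2 = 1 × 256 = 256
Position 3: D × 16^3 = 13 × 4096 = 53248
Sum = 9 + 176 + 256 + 53248
= 53689


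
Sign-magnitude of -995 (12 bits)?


Sign bit: 1 (negative)
Magnitude: 995 = 01111100011
= 101111100011


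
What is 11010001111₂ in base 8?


Group into 3-bit groups: 011010001111
  011 = 3
  010 = 2
  001 = 1
  111 = 7
= 0o3217


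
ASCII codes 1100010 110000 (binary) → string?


Codes (binary): 1100010 110000
Per-code ASCII lookup:
  1100010 = 98  (range 97-122: lowercase, 98 - 97 = 1) → 'b'
  110000 = 48  (range 48-57: digits, 48 - 48 = 0) → '0'
= 'b0'


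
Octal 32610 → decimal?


Positional values:
Position 0: 0 × 8^0 = 0
Position 1: 1 × 8^1 = 8
Position 2: 6 × 8^2 = 384
Position 3: 2 × 8^3 = 1024
Position 4: 3 × 8^4 = 12288
Sum = 0 + 8 + 384 + 1024 + 12288
= 13704


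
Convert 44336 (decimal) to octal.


Divide by 8 repeatedly:
44336 ÷ 8 = 5542 remainder 0
5542 ÷ 8 = 692 remainder 6
692 ÷ 8 = 86 remainder 4
86 ÷ 8 = 10 remainder 6
10 ÷ 8 = 1 remainder 2
1 ÷ 8 = 0 remainder 1
Reading remainders bottom-up:
= 0o126460


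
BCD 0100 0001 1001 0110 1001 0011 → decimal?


Each 4-bit group → digit:
  0100 → 4
  0001 → 1
  1001 → 9
  0110 → 6
  1001 → 9
  0011 → 3
= 419693


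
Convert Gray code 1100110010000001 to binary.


Gray code: 1100110010000001
MSB stays the same: 1
Each subsequent bit = prev_binary XOR current_gray:
  B[1] = 1 XOR 1 = 0
  B[2] = 0 XOR 0 = 0
  B[3] = 0 XOR 0 = 0
  B[4] = 0 XOR 1 = 1
  B[5] = 1 XOR 1 = 0
  B[6] = 0 XOR 0 = 0
  B[7] = 0 XOR 0 = 0
  B[8] = 0 XOR 1 = 1
  B[9] = 1 XOR 0 = 1
  B[10] = 1 XOR 0 = 1
  B[11] = 1 XOR 0 = 1
  B[12] = 1 XOR 0 = 1
  B[13] = 1 XOR 0 = 1
  B[14] = 1 XOR 0 = 1
  B[15] = 1 XOR 1 = 0
= 1000100011111110 (35070 decimal)


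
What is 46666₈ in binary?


Each octal digit → 3 binary bits:
  4 = 100
  6 = 110
  6 = 110
  6 = 110
  6 = 110
Concatenate: 100 110 110 110 110
= 100110110110110


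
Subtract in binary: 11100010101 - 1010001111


Align and subtract column by column (LSB to MSB, borrowing when needed):
  11100010101
- 01010001111
  -----------
  col 0: (1 - 0 borrow-in) - 1 → 1 - 1 = 0, borrow out 0
  col 1: (0 - 0 borrow-in) - 1 → borrow from next column: (0+2) - 1 = 1, borrow out 1
  col 2: (1 - 1 borrow-in) - 1 → borrow from next column: (0+2) - 1 = 1, borrow out 1
  col 3: (0 - 1 borrow-in) - 1 → borrow from next column: (-1+2) - 1 = 0, borrow out 1
  col 4: (1 - 1 borrow-in) - 0 → 0 - 0 = 0, borrow out 0
  col 5: (0 - 0 borrow-in) - 0 → 0 - 0 = 0, borrow out 0
  col 6: (0 - 0 borrow-in) - 0 → 0 - 0 = 0, borrow out 0
  col 7: (0 - 0 borrow-in) - 1 → borrow from next column: (0+2) - 1 = 1, borrow out 1
  col 8: (1 - 1 borrow-in) - 0 → 0 - 0 = 0, borrow out 0
  col 9: (1 - 0 borrow-in) - 1 → 1 - 1 = 0, borrow out 0
  col 10: (1 - 0 borrow-in) - 0 → 1 - 0 = 1, borrow out 0
Reading bits MSB→LSB: 10010000110
Strip leading zeros: 10010000110
= 10010000110


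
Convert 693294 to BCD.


Each digit → 4-bit binary:
  6 → 0110
  9 → 1001
  3 → 0011
  2 → 0010
  9 → 1001
  4 → 0100
= 0110 1001 0011 0010 1001 0100


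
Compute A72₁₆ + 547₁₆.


Align and add column by column (LSB to MSB, each column mod 16 with carry):
  0A72
+ 0547
  ----
  col 0: 2(2) + 7(7) + 0 (carry in) = 9 → 9(9), carry out 0
  col 1: 7(7) + 4(4) + 0 (carry in) = 11 → B(11), carry out 0
  col 2: A(10) + 5(5) + 0 (carry in) = 15 → F(15), carry out 0
  col 3: 0(0) + 0(0) + 0 (carry in) = 0 → 0(0), carry out 0
Reading digits MSB→LSB: 0FB9
Strip leading zeros: FB9
= 0xFB9


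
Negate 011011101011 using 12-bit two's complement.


Original: 011011101011
Step 1 - Invert all bits: 100100010100
Step 2 - Add 1: 100100010100 + 1
= 100100010101 (represents -1771)


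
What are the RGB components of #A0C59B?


Hex: #A0C59B
R = A0₁₆ = 160
G = C5₁₆ = 197
B = 9B₁₆ = 155
= RGB(160, 197, 155)


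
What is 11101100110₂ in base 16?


Group into 4-bit nibbles: 011101100110
  0111 = 7
  0110 = 6
  0110 = 6
= 0x766


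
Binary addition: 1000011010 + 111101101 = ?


Align and add column by column (LSB to MSB, carry propagating):
  01000011010
+ 00111101101
  -----------
  col 0: 0 + 1 + 0 (carry in) = 1 → bit 1, carry out 0
  col 1: 1 + 0 + 0 (carry in) = 1 → bit 1, carry out 0
  col 2: 0 + 1 + 0 (carry in) = 1 → bit 1, carry out 0
  col 3: 1 + 1 + 0 (carry in) = 2 → bit 0, carry out 1
  col 4: 1 + 0 + 1 (carry in) = 2 → bit 0, carry out 1
  col 5: 0 + 1 + 1 (carry in) = 2 → bit 0, carry out 1
  col 6: 0 + 1 + 1 (carry in) = 2 → bit 0, carry out 1
  col 7: 0 + 1 + 1 (carry in) = 2 → bit 0, carry out 1
  col 8: 0 + 1 + 1 (carry in) = 2 → bit 0, carry out 1
  col 9: 1 + 0 + 1 (carry in) = 2 → bit 0, carry out 1
  col 10: 0 + 0 + 1 (carry in) = 1 → bit 1, carry out 0
Reading bits MSB→LSB: 10000000111
Strip leading zeros: 10000000111
= 10000000111


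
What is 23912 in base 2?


Divide by 2 repeatedly:
23912 ÷ 2 = 11956 remainder 0
11956 ÷ 2 = 5978 remainder 0
5978 ÷ 2 = 2989 remainder 0
2989 ÷ 2 = 1494 remainder 1
1494 ÷ 2 = 747 remainder 0
747 ÷ 2 = 373 remainder 1
373 ÷ 2 = 186 remainder 1
186 ÷ 2 = 93 remainder 0
93 ÷ 2 = 46 remainder 1
46 ÷ 2 = 23 remainder 0
23 ÷ 2 = 11 remainder 1
11 ÷ 2 = 5 remainder 1
5 ÷ 2 = 2 remainder 1
2 ÷ 2 = 1 remainder 0
1 ÷ 2 = 0 remainder 1
Reading remainders bottom-up:
= 101110101101000


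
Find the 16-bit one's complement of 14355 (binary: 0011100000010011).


Original: 0011100000010011
Invert all bits:
  bit 0: 0 → 1
  bit 1: 0 → 1
  bit 2: 1 → 0
  bit 3: 1 → 0
  bit 4: 1 → 0
  bit 5: 0 → 1
  bit 6: 0 → 1
  bit 7: 0 → 1
  bit 8: 0 → 1
  bit 9: 0 → 1
  bit 10: 0 → 1
  bit 11: 1 → 0
  bit 12: 0 → 1
  bit 13: 0 → 1
  bit 14: 1 → 0
  bit 15: 1 → 0
= 1100011111101100


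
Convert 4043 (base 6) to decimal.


Positional values (base 6):
  3 × 6^0 = 3 × 1 = 3
  4 × 6^1 = 4 × 6 = 24
  0 × 6^2 = 0 × 36 = 0
  4 × 6^3 = 4 × 216 = 864
Sum = 3 + 24 + 0 + 864
= 891


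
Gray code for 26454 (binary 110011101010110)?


Binary: 110011101010110
Gray code: G = B XOR (B >> 1)
B >> 1 = 011001110101011
110011101010110 XOR 011001110101011:
  1 XOR 0 = 1
  1 XOR 1 = 0
  0 XOR 1 = 1
  0 XOR 0 = 0
  1 XOR 0 = 1
  1 XOR 1 = 0
  1 XOR 1 = 0
  0 XOR 1 = 1
  1 XOR 0 = 1
  0 XOR 1 = 1
  1 XOR 0 = 1
  0 XOR 1 = 1
  1 XOR 0 = 1
  1 XOR 1 = 0
  0 XOR 1 = 1
= 101010011111101


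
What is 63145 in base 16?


Divide by 16 repeatedly:
63145 ÷ 16 = 3946 remainder 9 (9)
3946 ÷ 16 = 246 remainder 10 (A)
246 ÷ 16 = 15 remainder 6 (6)
15 ÷ 16 = 0 remainder 15 (F)
Reading remainders bottom-up:
= 0xF6A9


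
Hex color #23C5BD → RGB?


Hex: #23C5BD
R = 23₁₆ = 35
G = C5₁₆ = 197
B = BD₁₆ = 189
= RGB(35, 197, 189)


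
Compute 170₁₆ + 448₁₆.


Align and add column by column (LSB to MSB, each column mod 16 with carry):
  0170
+ 0448
  ----
  col 0: 0(0) + 8(8) + 0 (carry in) = 8 → 8(8), carry out 0
  col 1: 7(7) + 4(4) + 0 (carry in) = 11 → B(11), carry out 0
  col 2: 1(1) + 4(4) + 0 (carry in) = 5 → 5(5), carry out 0
  col 3: 0(0) + 0(0) + 0 (carry in) = 0 → 0(0), carry out 0
Reading digits MSB→LSB: 05B8
Strip leading zeros: 5B8
= 0x5B8


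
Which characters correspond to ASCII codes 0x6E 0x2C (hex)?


Codes (hex): 0x6E 0x2C
Per-code ASCII lookup:
  0x6E = 110  (range 97-122: lowercase, 110 - 97 = 13) → 'n'
  0x2C = 44  (special character) → ','
= 'n,'


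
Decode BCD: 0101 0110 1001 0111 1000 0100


Each 4-bit group → digit:
  0101 → 5
  0110 → 6
  1001 → 9
  0111 → 7
  1000 → 8
  0100 → 4
= 569784


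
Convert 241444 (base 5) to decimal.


Positional values (base 5):
  4 × 5^0 = 4 × 1 = 4
  4 × 5^1 = 4 × 5 = 20
  4 × 5^2 = 4 × 25 = 100
  1 × 5^3 = 1 × 125 = 125
  4 × 5^4 = 4 × 625 = 2500
  2 × 5^5 = 2 × 3125 = 6250
Sum = 4 + 20 + 100 + 125 + 2500 + 6250
= 8999


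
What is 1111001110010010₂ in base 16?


Group into 4-bit nibbles: 1111001110010010
  1111 = F
  0011 = 3
  1001 = 9
  0010 = 2
= 0xF392


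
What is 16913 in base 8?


Divide by 8 repeatedly:
16913 ÷ 8 = 2114 remainder 1
2114 ÷ 8 = 264 remainder 2
264 ÷ 8 = 33 remainder 0
33 ÷ 8 = 4 remainder 1
4 ÷ 8 = 0 remainder 4
Reading remainders bottom-up:
= 0o41021


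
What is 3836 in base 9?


Divide by 9 repeatedly:
3836 ÷ 9 = 426 remainder 2
426 ÷ 9 = 47 remainder 3
47 ÷ 9 = 5 remainder 2
5 ÷ 9 = 0 remainder 5
Reading remainders bottom-up:
= 5232


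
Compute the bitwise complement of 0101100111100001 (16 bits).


Original: 0101100111100001
Invert all bits:
  bit 0: 0 → 1
  bit 1: 1 → 0
  bit 2: 0 → 1
  bit 3: 1 → 0
  bit 4: 1 → 0
  bit 5: 0 → 1
  bit 6: 0 → 1
  bit 7: 1 → 0
  bit 8: 1 → 0
  bit 9: 1 → 0
  bit 10: 1 → 0
  bit 11: 0 → 1
  bit 12: 0 → 1
  bit 13: 0 → 1
  bit 14: 0 → 1
  bit 15: 1 → 0
= 1010011000011110


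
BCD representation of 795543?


Each digit → 4-bit binary:
  7 → 0111
  9 → 1001
  5 → 0101
  5 → 0101
  4 → 0100
  3 → 0011
= 0111 1001 0101 0101 0100 0011


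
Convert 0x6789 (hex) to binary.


Each hex digit → 4 binary bits:
  6 = 0110
  7 = 0111
  8 = 1000
  9 = 1001
Concatenate: 0110 0111 1000 1001
= 0110011110001001


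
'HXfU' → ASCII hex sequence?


String: 'HXfU'  (4 characters)
Per-character ASCII lookup:
  'H': uppercase starts at 65: 'H' = 65 + 7 = 72 → 0x48
  'X': uppercase starts at 65: 'X' = 65 + 23 = 88 → 0x58
  'f': lowercase starts at 97: 'f' = 97 + 5 = 102 → 0x66
  'U': uppercase starts at 65: 'U' = 65 + 20 = 85 → 0x55
= 0x48 0x58 0x66 0x55


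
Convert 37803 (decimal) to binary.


Divide by 2 repeatedly:
37803 ÷ 2 = 18901 remainder 1
18901 ÷ 2 = 9450 remainder 1
9450 ÷ 2 = 4725 remainder 0
4725 ÷ 2 = 2362 remainder 1
2362 ÷ 2 = 1181 remainder 0
1181 ÷ 2 = 590 remainder 1
590 ÷ 2 = 295 remainder 0
295 ÷ 2 = 147 remainder 1
147 ÷ 2 = 73 remainder 1
73 ÷ 2 = 36 remainder 1
36 ÷ 2 = 18 remainder 0
18 ÷ 2 = 9 remainder 0
9 ÷ 2 = 4 remainder 1
4 ÷ 2 = 2 remainder 0
2 ÷ 2 = 1 remainder 0
1 ÷ 2 = 0 remainder 1
Reading remainders bottom-up:
= 1001001110101011


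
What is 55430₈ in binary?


Each octal digit → 3 binary bits:
  5 = 101
  5 = 101
  4 = 100
  3 = 011
  0 = 000
Concatenate: 101 101 100 011 000
= 101101100011000


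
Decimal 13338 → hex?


Divide by 16 repeatedly:
13338 ÷ 16 = 833 remainder 10 (A)
833 ÷ 16 = 52 remainder 1 (1)
52 ÷ 16 = 3 remainder 4 (4)
3 ÷ 16 = 0 remainder 3 (3)
Reading remainders bottom-up:
= 0x341A


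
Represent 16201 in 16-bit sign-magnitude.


Sign bit: 0 (positive)
Magnitude: 16201 = 011111101001001
= 0011111101001001


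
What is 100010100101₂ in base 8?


Group into 3-bit groups: 100010100101
  100 = 4
  010 = 2
  100 = 4
  101 = 5
= 0o4245


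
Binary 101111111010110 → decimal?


Positional values:
Bit 1: 1 × 2^1 = 2
Bit 2: 1 × 2^2 = 4
Bit 4: 1 × 2^4 = 16
Bit 6: 1 × 2^6 = 64
Bit 7: 1 × 2^7 = 128
Bit 8: 1 × 2^8 = 256
Bit 9: 1 × 2^9 = 512
Bit 10: 1 × 2^10 = 1024
Bit 11: 1 × 2^11 = 2048
Bit 12: 1 × 2^12 = 4096
Bit 14: 1 × 2^14 = 16384
Sum = 2 + 4 + 16 + 64 + 128 + 256 + 512 + 1024 + 2048 + 4096 + 16384
= 24534


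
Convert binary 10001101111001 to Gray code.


Binary: 10001101111001
Gray code: G = B XOR (B >> 1)
B >> 1 = 01000110111100
10001101111001 XOR 01000110111100:
  1 XOR 0 = 1
  0 XOR 1 = 1
  0 XOR 0 = 0
  0 XOR 0 = 0
  1 XOR 0 = 1
  1 XOR 1 = 0
  0 XOR 1 = 1
  1 XOR 0 = 1
  1 XOR 1 = 0
  1 XOR 1 = 0
  1 XOR 1 = 0
  0 XOR 1 = 1
  0 XOR 0 = 0
  1 XOR 0 = 1
= 11001011000101


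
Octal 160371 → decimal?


Positional values:
Position 0: 1 × 8^0 = 1
Position 1: 7 × 8^1 = 56
Position 2: 3 × 8^2 = 192
Position 3: 0 × 8^3 = 0
Position 4: 6 × 8^4 = 24576
Position 5: 1 × 8^5 = 32768
Sum = 1 + 56 + 192 + 0 + 24576 + 32768
= 57593


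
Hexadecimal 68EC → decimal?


Positional values:
Position 0: C × 16^0 = 12 × 1 = 12
Position 1: E × 16^1 = 14 × 16 = 224
Position 2: 8 × 16^2 = 8 × 256 = 2048
Position 3: 6 × 16^3 = 6 × 4096 = 24576
Sum = 12 + 224 + 2048 + 24576
= 26860


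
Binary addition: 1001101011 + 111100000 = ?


Align and add column by column (LSB to MSB, carry propagating):
  01001101011
+ 00111100000
  -----------
  col 0: 1 + 0 + 0 (carry in) = 1 → bit 1, carry out 0
  col 1: 1 + 0 + 0 (carry in) = 1 → bit 1, carry out 0
  col 2: 0 + 0 + 0 (carry in) = 0 → bit 0, carry out 0
  col 3: 1 + 0 + 0 (carry in) = 1 → bit 1, carry out 0
  col 4: 0 + 0 + 0 (carry in) = 0 → bit 0, carry out 0
  col 5: 1 + 1 + 0 (carry in) = 2 → bit 0, carry out 1
  col 6: 1 + 1 + 1 (carry in) = 3 → bit 1, carry out 1
  col 7: 0 + 1 + 1 (carry in) = 2 → bit 0, carry out 1
  col 8: 0 + 1 + 1 (carry in) = 2 → bit 0, carry out 1
  col 9: 1 + 0 + 1 (carry in) = 2 → bit 0, carry out 1
  col 10: 0 + 0 + 1 (carry in) = 1 → bit 1, carry out 0
Reading bits MSB→LSB: 10001001011
Strip leading zeros: 10001001011
= 10001001011


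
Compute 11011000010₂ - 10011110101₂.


Align and subtract column by column (LSB to MSB, borrowing when needed):
  11011000010
- 10011110101
  -----------
  col 0: (0 - 0 borrow-in) - 1 → borrow from next column: (0+2) - 1 = 1, borrow out 1
  col 1: (1 - 1 borrow-in) - 0 → 0 - 0 = 0, borrow out 0
  col 2: (0 - 0 borrow-in) - 1 → borrow from next column: (0+2) - 1 = 1, borrow out 1
  col 3: (0 - 1 borrow-in) - 0 → borrow from next column: (-1+2) - 0 = 1, borrow out 1
  col 4: (0 - 1 borrow-in) - 1 → borrow from next column: (-1+2) - 1 = 0, borrow out 1
  col 5: (0 - 1 borrow-in) - 1 → borrow from next column: (-1+2) - 1 = 0, borrow out 1
  col 6: (1 - 1 borrow-in) - 1 → borrow from next column: (0+2) - 1 = 1, borrow out 1
  col 7: (1 - 1 borrow-in) - 1 → borrow from next column: (0+2) - 1 = 1, borrow out 1
  col 8: (0 - 1 borrow-in) - 0 → borrow from next column: (-1+2) - 0 = 1, borrow out 1
  col 9: (1 - 1 borrow-in) - 0 → 0 - 0 = 0, borrow out 0
  col 10: (1 - 0 borrow-in) - 1 → 1 - 1 = 0, borrow out 0
Reading bits MSB→LSB: 00111001101
Strip leading zeros: 111001101
= 111001101


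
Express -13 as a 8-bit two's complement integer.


Original: 00001101
Step 1 - Invert all bits: 11110010
Step 2 - Add 1: 11110010 + 1
= 11110011 (represents -13)


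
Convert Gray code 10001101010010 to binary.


Gray code: 10001101010010
MSB stays the same: 1
Each subsequent bit = prev_binary XOR current_gray:
  B[1] = 1 XOR 0 = 1
  B[2] = 1 XOR 0 = 1
  B[3] = 1 XOR 0 = 1
  B[4] = 1 XOR 1 = 0
  B[5] = 0 XOR 1 = 1
  B[6] = 1 XOR 0 = 1
  B[7] = 1 XOR 1 = 0
  B[8] = 0 XOR 0 = 0
  B[9] = 0 XOR 1 = 1
  B[10] = 1 XOR 0 = 1
  B[11] = 1 XOR 0 = 1
  B[12] = 1 XOR 1 = 0
  B[13] = 0 XOR 0 = 0
= 11110110011100 (15772 decimal)


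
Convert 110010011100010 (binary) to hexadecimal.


Group into 4-bit nibbles: 0110010011100010
  0110 = 6
  0100 = 4
  1110 = E
  0010 = 2
= 0x64E2


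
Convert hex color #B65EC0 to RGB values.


Hex: #B65EC0
R = B6₁₆ = 182
G = 5E₁₆ = 94
B = C0₁₆ = 192
= RGB(182, 94, 192)


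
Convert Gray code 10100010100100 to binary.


Gray code: 10100010100100
MSB stays the same: 1
Each subsequent bit = prev_binary XOR current_gray:
  B[1] = 1 XOR 0 = 1
  B[2] = 1 XOR 1 = 0
  B[3] = 0 XOR 0 = 0
  B[4] = 0 XOR 0 = 0
  B[5] = 0 XOR 0 = 0
  B[6] = 0 XOR 1 = 1
  B[7] = 1 XOR 0 = 1
  B[8] = 1 XOR 1 = 0
  B[9] = 0 XOR 0 = 0
  B[10] = 0 XOR 0 = 0
  B[11] = 0 XOR 1 = 1
  B[12] = 1 XOR 0 = 1
  B[13] = 1 XOR 0 = 1
= 11000011000111 (12487 decimal)


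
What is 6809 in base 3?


Divide by 3 repeatedly:
6809 ÷ 3 = 2269 remainder 2
2269 ÷ 3 = 756 remainder 1
756 ÷ 3 = 252 remainder 0
252 ÷ 3 = 84 remainder 0
84 ÷ 3 = 28 remainder 0
28 ÷ 3 = 9 remainder 1
9 ÷ 3 = 3 remainder 0
3 ÷ 3 = 1 remainder 0
1 ÷ 3 = 0 remainder 1
Reading remainders bottom-up:
= 100100012


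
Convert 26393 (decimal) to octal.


Divide by 8 repeatedly:
26393 ÷ 8 = 3299 remainder 1
3299 ÷ 8 = 412 remainder 3
412 ÷ 8 = 51 remainder 4
51 ÷ 8 = 6 remainder 3
6 ÷ 8 = 0 remainder 6
Reading remainders bottom-up:
= 0o63431


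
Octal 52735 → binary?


Each octal digit → 3 binary bits:
  5 = 101
  2 = 010
  7 = 111
  3 = 011
  5 = 101
Concatenate: 101 010 111 011 101
= 101010111011101


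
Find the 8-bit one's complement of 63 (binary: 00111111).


Original: 00111111
Invert all bits:
  bit 0: 0 → 1
  bit 1: 0 → 1
  bit 2: 1 → 0
  bit 3: 1 → 0
  bit 4: 1 → 0
  bit 5: 1 → 0
  bit 6: 1 → 0
  bit 7: 1 → 0
= 11000000


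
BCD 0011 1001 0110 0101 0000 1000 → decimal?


Each 4-bit group → digit:
  0011 → 3
  1001 → 9
  0110 → 6
  0101 → 5
  0000 → 0
  1000 → 8
= 396508


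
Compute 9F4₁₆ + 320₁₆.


Align and add column by column (LSB to MSB, each column mod 16 with carry):
  09F4
+ 0320
  ----
  col 0: 4(4) + 0(0) + 0 (carry in) = 4 → 4(4), carry out 0
  col 1: F(15) + 2(2) + 0 (carry in) = 17 → 1(1), carry out 1
  col 2: 9(9) + 3(3) + 1 (carry in) = 13 → D(13), carry out 0
  col 3: 0(0) + 0(0) + 0 (carry in) = 0 → 0(0), carry out 0
Reading digits MSB→LSB: 0D14
Strip leading zeros: D14
= 0xD14


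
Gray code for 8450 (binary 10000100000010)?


Binary: 10000100000010
Gray code: G = B XOR (B >> 1)
B >> 1 = 01000010000001
10000100000010 XOR 01000010000001:
  1 XOR 0 = 1
  0 XOR 1 = 1
  0 XOR 0 = 0
  0 XOR 0 = 0
  0 XOR 0 = 0
  1 XOR 0 = 1
  0 XOR 1 = 1
  0 XOR 0 = 0
  0 XOR 0 = 0
  0 XOR 0 = 0
  0 XOR 0 = 0
  0 XOR 0 = 0
  1 XOR 0 = 1
  0 XOR 1 = 1
= 11000110000011


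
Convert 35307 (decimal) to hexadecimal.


Divide by 16 repeatedly:
35307 ÷ 16 = 2206 remainder 11 (B)
2206 ÷ 16 = 137 remainder 14 (E)
137 ÷ 16 = 8 remainder 9 (9)
8 ÷ 16 = 0 remainder 8 (8)
Reading remainders bottom-up:
= 0x89EB


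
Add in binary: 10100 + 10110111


Align and add column by column (LSB to MSB, carry propagating):
  000010100
+ 010110111
  ---------
  col 0: 0 + 1 + 0 (carry in) = 1 → bit 1, carry out 0
  col 1: 0 + 1 + 0 (carry in) = 1 → bit 1, carry out 0
  col 2: 1 + 1 + 0 (carry in) = 2 → bit 0, carry out 1
  col 3: 0 + 0 + 1 (carry in) = 1 → bit 1, carry out 0
  col 4: 1 + 1 + 0 (carry in) = 2 → bit 0, carry out 1
  col 5: 0 + 1 + 1 (carry in) = 2 → bit 0, carry out 1
  col 6: 0 + 0 + 1 (carry in) = 1 → bit 1, carry out 0
  col 7: 0 + 1 + 0 (carry in) = 1 → bit 1, carry out 0
  col 8: 0 + 0 + 0 (carry in) = 0 → bit 0, carry out 0
Reading bits MSB→LSB: 011001011
Strip leading zeros: 11001011
= 11001011


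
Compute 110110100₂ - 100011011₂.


Align and subtract column by column (LSB to MSB, borrowing when needed):
  110110100
- 100011011
  ---------
  col 0: (0 - 0 borrow-in) - 1 → borrow from next column: (0+2) - 1 = 1, borrow out 1
  col 1: (0 - 1 borrow-in) - 1 → borrow from next column: (-1+2) - 1 = 0, borrow out 1
  col 2: (1 - 1 borrow-in) - 0 → 0 - 0 = 0, borrow out 0
  col 3: (0 - 0 borrow-in) - 1 → borrow from next column: (0+2) - 1 = 1, borrow out 1
  col 4: (1 - 1 borrow-in) - 1 → borrow from next column: (0+2) - 1 = 1, borrow out 1
  col 5: (1 - 1 borrow-in) - 0 → 0 - 0 = 0, borrow out 0
  col 6: (0 - 0 borrow-in) - 0 → 0 - 0 = 0, borrow out 0
  col 7: (1 - 0 borrow-in) - 0 → 1 - 0 = 1, borrow out 0
  col 8: (1 - 0 borrow-in) - 1 → 1 - 1 = 0, borrow out 0
Reading bits MSB→LSB: 010011001
Strip leading zeros: 10011001
= 10011001


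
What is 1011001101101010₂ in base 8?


Group into 3-bit groups: 001011001101101010
  001 = 1
  011 = 3
  001 = 1
  101 = 5
  101 = 5
  010 = 2
= 0o131552


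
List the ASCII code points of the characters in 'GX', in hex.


String: 'GX'  (2 characters)
Per-character ASCII lookup:
  'G': uppercase starts at 65: 'G' = 65 + 6 = 71 → 0x47
  'X': uppercase starts at 65: 'X' = 65 + 23 = 88 → 0x58
= 0x47 0x58


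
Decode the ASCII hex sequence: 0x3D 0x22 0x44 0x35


Codes (hex): 0x3D 0x22 0x44 0x35
Per-code ASCII lookup:
  0x3D = 61  (special character) → '='
  0x22 = 34  (special character) → '"'
  0x44 = 68  (range 65-90: uppercase, 68 - 65 = 3) → 'D'
  0x35 = 53  (range 48-57: digits, 53 - 48 = 5) → '5'
= '="D5'


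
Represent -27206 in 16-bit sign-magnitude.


Sign bit: 1 (negative)
Magnitude: 27206 = 110101001000110
= 1110101001000110


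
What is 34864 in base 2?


Divide by 2 repeatedly:
34864 ÷ 2 = 17432 remainder 0
17432 ÷ 2 = 8716 remainder 0
8716 ÷ 2 = 4358 remainder 0
4358 ÷ 2 = 2179 remainder 0
2179 ÷ 2 = 1089 remainder 1
1089 ÷ 2 = 544 remainder 1
544 ÷ 2 = 272 remainder 0
272 ÷ 2 = 136 remainder 0
136 ÷ 2 = 68 remainder 0
68 ÷ 2 = 34 remainder 0
34 ÷ 2 = 17 remainder 0
17 ÷ 2 = 8 remainder 1
8 ÷ 2 = 4 remainder 0
4 ÷ 2 = 2 remainder 0
2 ÷ 2 = 1 remainder 0
1 ÷ 2 = 0 remainder 1
Reading remainders bottom-up:
= 1000100000110000


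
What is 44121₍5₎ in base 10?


Positional values (base 5):
  1 × 5^0 = 1 × 1 = 1
  2 × 5^1 = 2 × 5 = 10
  1 × 5^2 = 1 × 25 = 25
  4 × 5^3 = 4 × 125 = 500
  4 × 5^4 = 4 × 625 = 2500
Sum = 1 + 10 + 25 + 500 + 2500
= 3036


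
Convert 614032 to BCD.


Each digit → 4-bit binary:
  6 → 0110
  1 → 0001
  4 → 0100
  0 → 0000
  3 → 0011
  2 → 0010
= 0110 0001 0100 0000 0011 0010


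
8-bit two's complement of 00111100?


Original: 00111100
Step 1 - Invert all bits: 11000011
Step 2 - Add 1: 11000011 + 1
= 11000100 (represents -60)


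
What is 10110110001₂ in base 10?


Positional values:
Bit 0: 1 × 2^0 = 1
Bit 4: 1 × 2^4 = 16
Bit 5: 1 × 2^5 = 32
Bit 7: 1 × 2^7 = 128
Bit 8: 1 × 2^8 = 256
Bit 10: 1 × 2^10 = 1024
Sum = 1 + 16 + 32 + 128 + 256 + 1024
= 1457


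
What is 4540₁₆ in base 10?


Positional values:
Position 0: 0 × 16^0 = 0 × 1 = 0
Position 1: 4 × 16^1 = 4 × 16 = 64
Position 2: 5 × 16^2 = 5 × 256 = 1280
Position 3: 4 × 16^3 = 4 × 4096 = 16384
Sum = 0 + 64 + 1280 + 16384
= 17728


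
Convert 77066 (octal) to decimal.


Positional values:
Position 0: 6 × 8^0 = 6
Position 1: 6 × 8^1 = 48
Position 2: 0 × 8^2 = 0
Position 3: 7 × 8^3 = 3584
Position 4: 7 × 8^4 = 28672
Sum = 6 + 48 + 0 + 3584 + 28672
= 32310


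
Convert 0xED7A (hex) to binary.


Each hex digit → 4 binary bits:
  E = 1110
  D = 1101
  7 = 0111
  A = 1010
Concatenate: 1110 1101 0111 1010
= 1110110101111010


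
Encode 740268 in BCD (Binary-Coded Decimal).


Each digit → 4-bit binary:
  7 → 0111
  4 → 0100
  0 → 0000
  2 → 0010
  6 → 0110
  8 → 1000
= 0111 0100 0000 0010 0110 1000


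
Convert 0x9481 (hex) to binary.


Each hex digit → 4 binary bits:
  9 = 1001
  4 = 0100
  8 = 1000
  1 = 0001
Concatenate: 1001 0100 1000 0001
= 1001010010000001


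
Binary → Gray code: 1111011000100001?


Binary: 1111011000100001
Gray code: G = B XOR (B >> 1)
B >> 1 = 0111101100010000
1111011000100001 XOR 0111101100010000:
  1 XOR 0 = 1
  1 XOR 1 = 0
  1 XOR 1 = 0
  1 XOR 1 = 0
  0 XOR 1 = 1
  1 XOR 0 = 1
  1 XOR 1 = 0
  0 XOR 1 = 1
  0 XOR 0 = 0
  0 XOR 0 = 0
  1 XOR 0 = 1
  0 XOR 1 = 1
  0 XOR 0 = 0
  0 XOR 0 = 0
  0 XOR 0 = 0
  1 XOR 0 = 1
= 1000110100110001


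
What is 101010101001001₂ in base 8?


Group into 3-bit groups: 101010101001001
  101 = 5
  010 = 2
  101 = 5
  001 = 1
  001 = 1
= 0o52511


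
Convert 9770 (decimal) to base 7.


Divide by 7 repeatedly:
9770 ÷ 7 = 1395 remainder 5
1395 ÷ 7 = 199 remainder 2
199 ÷ 7 = 28 remainder 3
28 ÷ 7 = 4 remainder 0
4 ÷ 7 = 0 remainder 4
Reading remainders bottom-up:
= 40325


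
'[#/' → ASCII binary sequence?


String: '[#/'  (3 characters)
Per-character ASCII lookup:
  '[': special character: '[' = 91 → 1011011
  '#': special character: '#' = 35 → 100011
  '/': special character: '/' = 47 → 101111
= 1011011 100011 101111


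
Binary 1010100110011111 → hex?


Group into 4-bit nibbles: 1010100110011111
  1010 = A
  1001 = 9
  1001 = 9
  1111 = F
= 0xA99F


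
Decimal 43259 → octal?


Divide by 8 repeatedly:
43259 ÷ 8 = 5407 remainder 3
5407 ÷ 8 = 675 remainder 7
675 ÷ 8 = 84 remainder 3
84 ÷ 8 = 10 remainder 4
10 ÷ 8 = 1 remainder 2
1 ÷ 8 = 0 remainder 1
Reading remainders bottom-up:
= 0o124373


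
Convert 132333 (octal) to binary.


Each octal digit → 3 binary bits:
  1 = 001
  3 = 011
  2 = 010
  3 = 011
  3 = 011
  3 = 011
Concatenate: 001 011 010 011 011 011
= 001011010011011011


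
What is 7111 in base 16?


Divide by 16 repeatedly:
7111 ÷ 16 = 444 remainder 7 (7)
444 ÷ 16 = 27 remainder 12 (C)
27 ÷ 16 = 1 remainder 11 (B)
1 ÷ 16 = 0 remainder 1 (1)
Reading remainders bottom-up:
= 0x1BC7


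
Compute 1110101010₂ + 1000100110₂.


Align and add column by column (LSB to MSB, carry propagating):
  01110101010
+ 01000100110
  -----------
  col 0: 0 + 0 + 0 (carry in) = 0 → bit 0, carry out 0
  col 1: 1 + 1 + 0 (carry in) = 2 → bit 0, carry out 1
  col 2: 0 + 1 + 1 (carry in) = 2 → bit 0, carry out 1
  col 3: 1 + 0 + 1 (carry in) = 2 → bit 0, carry out 1
  col 4: 0 + 0 + 1 (carry in) = 1 → bit 1, carry out 0
  col 5: 1 + 1 + 0 (carry in) = 2 → bit 0, carry out 1
  col 6: 0 + 0 + 1 (carry in) = 1 → bit 1, carry out 0
  col 7: 1 + 0 + 0 (carry in) = 1 → bit 1, carry out 0
  col 8: 1 + 0 + 0 (carry in) = 1 → bit 1, carry out 0
  col 9: 1 + 1 + 0 (carry in) = 2 → bit 0, carry out 1
  col 10: 0 + 0 + 1 (carry in) = 1 → bit 1, carry out 0
Reading bits MSB→LSB: 10111010000
Strip leading zeros: 10111010000
= 10111010000


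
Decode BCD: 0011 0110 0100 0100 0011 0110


Each 4-bit group → digit:
  0011 → 3
  0110 → 6
  0100 → 4
  0100 → 4
  0011 → 3
  0110 → 6
= 364436


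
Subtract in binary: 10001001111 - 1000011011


Align and subtract column by column (LSB to MSB, borrowing when needed):
  10001001111
- 01000011011
  -----------
  col 0: (1 - 0 borrow-in) - 1 → 1 - 1 = 0, borrow out 0
  col 1: (1 - 0 borrow-in) - 1 → 1 - 1 = 0, borrow out 0
  col 2: (1 - 0 borrow-in) - 0 → 1 - 0 = 1, borrow out 0
  col 3: (1 - 0 borrow-in) - 1 → 1 - 1 = 0, borrow out 0
  col 4: (0 - 0 borrow-in) - 1 → borrow from next column: (0+2) - 1 = 1, borrow out 1
  col 5: (0 - 1 borrow-in) - 0 → borrow from next column: (-1+2) - 0 = 1, borrow out 1
  col 6: (1 - 1 borrow-in) - 0 → 0 - 0 = 0, borrow out 0
  col 7: (0 - 0 borrow-in) - 0 → 0 - 0 = 0, borrow out 0
  col 8: (0 - 0 borrow-in) - 0 → 0 - 0 = 0, borrow out 0
  col 9: (0 - 0 borrow-in) - 1 → borrow from next column: (0+2) - 1 = 1, borrow out 1
  col 10: (1 - 1 borrow-in) - 0 → 0 - 0 = 0, borrow out 0
Reading bits MSB→LSB: 01000110100
Strip leading zeros: 1000110100
= 1000110100


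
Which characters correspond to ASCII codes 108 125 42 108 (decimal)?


Codes (decimal): 108 125 42 108
Per-code ASCII lookup:
  108  (range 97-122: lowercase, 108 - 97 = 11) → 'l'
  125  (special character) → '}'
  42  (special character) → '*'
  108  (range 97-122: lowercase, 108 - 97 = 11) → 'l'
= 'l}*l'


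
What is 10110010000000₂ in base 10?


Positional values:
Bit 7: 1 × 2^7 = 128
Bit 10: 1 × 2^10 = 1024
Bit 11: 1 × 2^11 = 2048
Bit 13: 1 × 2^13 = 8192
Sum = 128 + 1024 + 2048 + 8192
= 11392


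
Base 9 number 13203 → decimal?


Positional values (base 9):
  3 × 9^0 = 3 × 1 = 3
  0 × 9^1 = 0 × 9 = 0
  2 × 9^2 = 2 × 81 = 162
  3 × 9^3 = 3 × 729 = 2187
  1 × 9^4 = 1 × 6561 = 6561
Sum = 3 + 0 + 162 + 2187 + 6561
= 8913


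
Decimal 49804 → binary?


Divide by 2 repeatedly:
49804 ÷ 2 = 24902 remainder 0
24902 ÷ 2 = 12451 remainder 0
12451 ÷ 2 = 6225 remainder 1
6225 ÷ 2 = 3112 remainder 1
3112 ÷ 2 = 1556 remainder 0
1556 ÷ 2 = 778 remainder 0
778 ÷ 2 = 389 remainder 0
389 ÷ 2 = 194 remainder 1
194 ÷ 2 = 97 remainder 0
97 ÷ 2 = 48 remainder 1
48 ÷ 2 = 24 remainder 0
24 ÷ 2 = 12 remainder 0
12 ÷ 2 = 6 remainder 0
6 ÷ 2 = 3 remainder 0
3 ÷ 2 = 1 remainder 1
1 ÷ 2 = 0 remainder 1
Reading remainders bottom-up:
= 1100001010001100


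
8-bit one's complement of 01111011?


Original: 01111011
Invert all bits:
  bit 0: 0 → 1
  bit 1: 1 → 0
  bit 2: 1 → 0
  bit 3: 1 → 0
  bit 4: 1 → 0
  bit 5: 0 → 1
  bit 6: 1 → 0
  bit 7: 1 → 0
= 10000100


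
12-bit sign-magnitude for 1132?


Sign bit: 0 (positive)
Magnitude: 1132 = 10001101100
= 010001101100


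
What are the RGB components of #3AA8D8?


Hex: #3AA8D8
R = 3A₁₆ = 58
G = A8₁₆ = 168
B = D8₁₆ = 216
= RGB(58, 168, 216)


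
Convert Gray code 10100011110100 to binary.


Gray code: 10100011110100
MSB stays the same: 1
Each subsequent bit = prev_binary XOR current_gray:
  B[1] = 1 XOR 0 = 1
  B[2] = 1 XOR 1 = 0
  B[3] = 0 XOR 0 = 0
  B[4] = 0 XOR 0 = 0
  B[5] = 0 XOR 0 = 0
  B[6] = 0 XOR 1 = 1
  B[7] = 1 XOR 1 = 0
  B[8] = 0 XOR 1 = 1
  B[9] = 1 XOR 1 = 0
  B[10] = 0 XOR 0 = 0
  B[11] = 0 XOR 1 = 1
  B[12] = 1 XOR 0 = 1
  B[13] = 1 XOR 0 = 1
= 11000010100111 (12455 decimal)


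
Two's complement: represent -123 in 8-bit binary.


Original: 01111011
Step 1 - Invert all bits: 10000100
Step 2 - Add 1: 10000100 + 1
= 10000101 (represents -123)


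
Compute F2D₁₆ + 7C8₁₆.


Align and add column by column (LSB to MSB, each column mod 16 with carry):
  0F2D
+ 07C8
  ----
  col 0: D(13) + 8(8) + 0 (carry in) = 21 → 5(5), carry out 1
  col 1: 2(2) + C(12) + 1 (carry in) = 15 → F(15), carry out 0
  col 2: F(15) + 7(7) + 0 (carry in) = 22 → 6(6), carry out 1
  col 3: 0(0) + 0(0) + 1 (carry in) = 1 → 1(1), carry out 0
Reading digits MSB→LSB: 16F5
Strip leading zeros: 16F5
= 0x16F5


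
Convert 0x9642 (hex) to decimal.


Positional values:
Position 0: 2 × 16^0 = 2 × 1 = 2
Position 1: 4 × 16^1 = 4 × 16 = 64
Position 2: 6 × 16^2 = 6 × 256 = 1536
Position 3: 9 × 16^3 = 9 × 4096 = 36864
Sum = 2 + 64 + 1536 + 36864
= 38466


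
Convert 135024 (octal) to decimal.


Positional values:
Position 0: 4 × 8^0 = 4
Position 1: 2 × 8^1 = 16
Position 2: 0 × 8^2 = 0
Position 3: 5 × 8^3 = 2560
Position 4: 3 × 8^4 = 12288
Position 5: 1 × 8^5 = 32768
Sum = 4 + 16 + 0 + 2560 + 12288 + 32768
= 47636


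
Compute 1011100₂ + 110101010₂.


Align and add column by column (LSB to MSB, carry propagating):
  0001011100
+ 0110101010
  ----------
  col 0: 0 + 0 + 0 (carry in) = 0 → bit 0, carry out 0
  col 1: 0 + 1 + 0 (carry in) = 1 → bit 1, carry out 0
  col 2: 1 + 0 + 0 (carry in) = 1 → bit 1, carry out 0
  col 3: 1 + 1 + 0 (carry in) = 2 → bit 0, carry out 1
  col 4: 1 + 0 + 1 (carry in) = 2 → bit 0, carry out 1
  col 5: 0 + 1 + 1 (carry in) = 2 → bit 0, carry out 1
  col 6: 1 + 0 + 1 (carry in) = 2 → bit 0, carry out 1
  col 7: 0 + 1 + 1 (carry in) = 2 → bit 0, carry out 1
  col 8: 0 + 1 + 1 (carry in) = 2 → bit 0, carry out 1
  col 9: 0 + 0 + 1 (carry in) = 1 → bit 1, carry out 0
Reading bits MSB→LSB: 1000000110
Strip leading zeros: 1000000110
= 1000000110


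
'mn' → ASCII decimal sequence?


String: 'mn'  (2 characters)
Per-character ASCII lookup:
  'm': lowercase starts at 97: 'm' = 97 + 12 = 109
  'n': lowercase starts at 97: 'n' = 97 + 13 = 110
= 109 110


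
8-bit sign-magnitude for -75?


Sign bit: 1 (negative)
Magnitude: 75 = 1001011
= 11001011


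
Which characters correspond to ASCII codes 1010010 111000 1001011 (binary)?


Codes (binary): 1010010 111000 1001011
Per-code ASCII lookup:
  1010010 = 82  (range 65-90: uppercase, 82 - 65 = 17) → 'R'
  111000 = 56  (range 48-57: digits, 56 - 48 = 8) → '8'
  1001011 = 75  (range 65-90: uppercase, 75 - 65 = 10) → 'K'
= 'R8K'


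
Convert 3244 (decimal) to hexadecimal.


Divide by 16 repeatedly:
3244 ÷ 16 = 202 remainder 12 (C)
202 ÷ 16 = 12 remainder 10 (A)
12 ÷ 16 = 0 remainder 12 (C)
Reading remainders bottom-up:
= 0xCAC


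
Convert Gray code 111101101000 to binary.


Gray code: 111101101000
MSB stays the same: 1
Each subsequent bit = prev_binary XOR current_gray:
  B[1] = 1 XOR 1 = 0
  B[2] = 0 XOR 1 = 1
  B[3] = 1 XOR 1 = 0
  B[4] = 0 XOR 0 = 0
  B[5] = 0 XOR 1 = 1
  B[6] = 1 XOR 1 = 0
  B[7] = 0 XOR 0 = 0
  B[8] = 0 XOR 1 = 1
  B[9] = 1 XOR 0 = 1
  B[10] = 1 XOR 0 = 1
  B[11] = 1 XOR 0 = 1
= 101001001111 (2639 decimal)


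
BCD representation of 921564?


Each digit → 4-bit binary:
  9 → 1001
  2 → 0010
  1 → 0001
  5 → 0101
  6 → 0110
  4 → 0100
= 1001 0010 0001 0101 0110 0100


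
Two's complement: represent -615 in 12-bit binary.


Original: 001001100111
Step 1 - Invert all bits: 110110011000
Step 2 - Add 1: 110110011000 + 1
= 110110011001 (represents -615)


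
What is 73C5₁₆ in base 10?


Positional values:
Position 0: 5 × 16^0 = 5 × 1 = 5
Position 1: C × 16^1 = 12 × 16 = 192
Position 2: 3 × 16^2 = 3 × 256 = 768
Position 3: 7 × 16^3 = 7 × 4096 = 28672
Sum = 5 + 192 + 768 + 28672
= 29637


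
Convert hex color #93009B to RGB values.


Hex: #93009B
R = 93₁₆ = 147
G = 00₁₆ = 0
B = 9B₁₆ = 155
= RGB(147, 0, 155)


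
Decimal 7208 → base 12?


Divide by 12 repeatedly:
7208 ÷ 12 = 600 remainder 8
600 ÷ 12 = 50 remainder 0
50 ÷ 12 = 4 remainder 2
4 ÷ 12 = 0 remainder 4
Reading remainders bottom-up:
= 4208


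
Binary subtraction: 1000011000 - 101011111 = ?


Align and subtract column by column (LSB to MSB, borrowing when needed):
  1000011000
- 0101011111
  ----------
  col 0: (0 - 0 borrow-in) - 1 → borrow from next column: (0+2) - 1 = 1, borrow out 1
  col 1: (0 - 1 borrow-in) - 1 → borrow from next column: (-1+2) - 1 = 0, borrow out 1
  col 2: (0 - 1 borrow-in) - 1 → borrow from next column: (-1+2) - 1 = 0, borrow out 1
  col 3: (1 - 1 borrow-in) - 1 → borrow from next column: (0+2) - 1 = 1, borrow out 1
  col 4: (1 - 1 borrow-in) - 1 → borrow from next column: (0+2) - 1 = 1, borrow out 1
  col 5: (0 - 1 borrow-in) - 0 → borrow from next column: (-1+2) - 0 = 1, borrow out 1
  col 6: (0 - 1 borrow-in) - 1 → borrow from next column: (-1+2) - 1 = 0, borrow out 1
  col 7: (0 - 1 borrow-in) - 0 → borrow from next column: (-1+2) - 0 = 1, borrow out 1
  col 8: (0 - 1 borrow-in) - 1 → borrow from next column: (-1+2) - 1 = 0, borrow out 1
  col 9: (1 - 1 borrow-in) - 0 → 0 - 0 = 0, borrow out 0
Reading bits MSB→LSB: 0010111001
Strip leading zeros: 10111001
= 10111001


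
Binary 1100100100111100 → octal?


Group into 3-bit groups: 001100100100111100
  001 = 1
  100 = 4
  100 = 4
  100 = 4
  111 = 7
  100 = 4
= 0o144474


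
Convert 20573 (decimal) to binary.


Divide by 2 repeatedly:
20573 ÷ 2 = 10286 remainder 1
10286 ÷ 2 = 5143 remainder 0
5143 ÷ 2 = 2571 remainder 1
2571 ÷ 2 = 1285 remainder 1
1285 ÷ 2 = 642 remainder 1
642 ÷ 2 = 321 remainder 0
321 ÷ 2 = 160 remainder 1
160 ÷ 2 = 80 remainder 0
80 ÷ 2 = 40 remainder 0
40 ÷ 2 = 20 remainder 0
20 ÷ 2 = 10 remainder 0
10 ÷ 2 = 5 remainder 0
5 ÷ 2 = 2 remainder 1
2 ÷ 2 = 1 remainder 0
1 ÷ 2 = 0 remainder 1
Reading remainders bottom-up:
= 101000001011101


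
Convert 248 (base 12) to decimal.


Positional values (base 12):
  8 × 12^0 = 8 × 1 = 8
  4 × 12^1 = 4 × 12 = 48
  2 × 12^2 = 2 × 144 = 288
Sum = 8 + 48 + 288
= 344


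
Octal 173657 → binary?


Each octal digit → 3 binary bits:
  1 = 001
  7 = 111
  3 = 011
  6 = 110
  5 = 101
  7 = 111
Concatenate: 001 111 011 110 101 111
= 001111011110101111


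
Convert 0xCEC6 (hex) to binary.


Each hex digit → 4 binary bits:
  C = 1100
  E = 1110
  C = 1100
  6 = 0110
Concatenate: 1100 1110 1100 0110
= 1100111011000110


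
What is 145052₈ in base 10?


Positional values:
Position 0: 2 × 8^0 = 2
Position 1: 5 × 8^1 = 40
Position 2: 0 × 8^2 = 0
Position 3: 5 × 8^3 = 2560
Position 4: 4 × 8^4 = 16384
Position 5: 1 × 8^5 = 32768
Sum = 2 + 40 + 0 + 2560 + 16384 + 32768
= 51754
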